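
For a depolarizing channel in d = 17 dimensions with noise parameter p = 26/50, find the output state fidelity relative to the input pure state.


F = (1-p) + p/d
= (1 - 0.5200) + 0.5200/17
= 0.4800 + 0.0306
= 0.5106

0.5106


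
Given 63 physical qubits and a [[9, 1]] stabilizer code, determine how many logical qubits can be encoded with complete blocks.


Each code block uses 9 physical qubits for 1 logical qubit(s).
Number of complete blocks = floor(63 / 9) = 7
Logical qubits = 7 * 1
= 7

7


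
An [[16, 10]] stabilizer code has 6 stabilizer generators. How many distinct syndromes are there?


Each stabilizer generator gives a binary (+1 or -1) measurement outcome.
With 6 independent generators:
Total syndromes = 2^6
= 64

64


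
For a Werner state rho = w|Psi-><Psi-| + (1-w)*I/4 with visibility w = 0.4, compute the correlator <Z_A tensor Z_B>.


|Psi-> = (|01> - |10>)/sqrt(2)
For the pure Bell state, <Z_A Z_B> = -1 (Bell-state Pauli correlator).
The maximally-mixed part I/4 has tr(I/4 * P tensor P) = 0 for any traceless Pauli P.
So <Z_A Z_B>_rho = w * (-1) + (1 - w) * 0
= 0.4 * (-1)
= -0.4000

-0.4000


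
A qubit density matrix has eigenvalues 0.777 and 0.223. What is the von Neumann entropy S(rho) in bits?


S = -p*log2(p) - (1-p)*log2(1-p)
p = 0.7770, 1-p = 0.2230
= -0.7770 * log2(0.7770) - 0.2230 * log2(0.2230)
= -(-0.2828) - (-0.4828)
= 0.7656

0.7656


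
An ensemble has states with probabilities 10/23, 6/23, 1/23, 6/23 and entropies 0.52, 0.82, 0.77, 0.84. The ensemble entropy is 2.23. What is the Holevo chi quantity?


chi = S(rho) - sum_i p_i * S(rho_i)
Weighted entropy = 10/23 * 0.52 + 6/23 * 0.82 + 1/23 * 0.77 + 6/23 * 0.84
= 0.6926
chi = 2.23 - 0.6926
= 1.5374

1.5374


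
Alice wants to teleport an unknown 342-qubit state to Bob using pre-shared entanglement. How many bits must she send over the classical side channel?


Quantum teleportation requires 2 classical bits per qubit teleported.
342 qubit(s) -> 2 * 342 = 684 classical bits

684


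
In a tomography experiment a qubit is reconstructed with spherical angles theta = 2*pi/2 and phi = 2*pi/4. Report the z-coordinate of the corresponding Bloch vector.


theta = 3.1416, phi = 1.5708
r_z = cos(theta) = -1.0000

-1.0000


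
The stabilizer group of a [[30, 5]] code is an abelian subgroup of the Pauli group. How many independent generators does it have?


For an [[n,k]] stabilizer code:
Number of stabilizer generators = n - k
= 30 - 5
= 25

25


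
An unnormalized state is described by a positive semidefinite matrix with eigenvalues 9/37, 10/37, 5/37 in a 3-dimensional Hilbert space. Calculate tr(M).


tr(M) = sum of eigenvalues
= 9/37 + 10/37 + 5/37
= 24/37
= 0.6486

0.6486


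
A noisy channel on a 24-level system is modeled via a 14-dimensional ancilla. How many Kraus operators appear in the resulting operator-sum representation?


Tracing out the environment in an orthonormal basis {|i>_E} gives Kraus operators K_i = <i|_E U |0>_E.
Number of Kraus operators = dim(H_env) = d_env
= 14

14


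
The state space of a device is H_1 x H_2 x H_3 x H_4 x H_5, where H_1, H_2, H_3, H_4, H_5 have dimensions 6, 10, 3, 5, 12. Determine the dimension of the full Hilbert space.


dim(H_1 x H_2 x H_3 x H_4 x H_5) = 6 * 10 * 3 * 5 * 12
= 60 * 3 * 5 * 12
= 180 * 5 * 12
= 900 * 12
= 10800

10800


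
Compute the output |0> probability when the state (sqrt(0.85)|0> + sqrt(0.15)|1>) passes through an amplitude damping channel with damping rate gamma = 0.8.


For amplitude damping with parameter gamma on state sqrt(a)|0> + sqrt(b)|1>:
alpha^2 = 0.85, beta^2 = 0.15
P(|0>) = alpha^2 + gamma * beta^2
= 0.85 + 0.8 * 0.15
= 0.85 + 0.1200
= 0.9700

0.9700


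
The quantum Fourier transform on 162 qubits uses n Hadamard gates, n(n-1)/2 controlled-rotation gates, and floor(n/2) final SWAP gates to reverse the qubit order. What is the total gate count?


Hadamard gates: 162
Controlled rotations: n*(n-1)/2 = 162*161/2 = 13041
SWAP gates: floor(n/2) = floor(162/2) = 81
Total = 162 + 13041 + 81
= 13284

13284


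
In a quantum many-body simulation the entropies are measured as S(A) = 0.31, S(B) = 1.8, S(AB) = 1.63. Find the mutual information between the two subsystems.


I(A:B) = S(A) + S(B) - S(AB)
= 0.31 + 1.8 - 1.63
= 0.4800

0.4800


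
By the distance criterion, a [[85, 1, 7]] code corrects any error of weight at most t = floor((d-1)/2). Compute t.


Code parameters: [[85, 1, 7]], distance d = 7.
Number of correctable errors = floor((d-1)/2)
= floor((7 - 1)/2)
= floor(6/2)
= 3

3


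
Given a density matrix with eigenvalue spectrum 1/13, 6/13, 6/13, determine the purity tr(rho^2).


tr(rho^2) = sum of eigenvalues squared
= (1/13)^2 + (6/13)^2 + (6/13)^2
= (1 + 36 + 36) / 169
= 73/169
= 0.4320

0.4320


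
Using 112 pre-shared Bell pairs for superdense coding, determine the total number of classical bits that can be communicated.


Superdense coding allows 2 classical bits per shared entangled pair.
112 pair(s) -> 2 * 112 = 224 classical bits

224


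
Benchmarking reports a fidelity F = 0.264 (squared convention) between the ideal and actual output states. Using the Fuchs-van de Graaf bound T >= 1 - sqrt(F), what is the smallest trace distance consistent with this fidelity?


Fuchs-van de Graaf (squared-fidelity convention): 1 - sqrt(F) <= T <= sqrt(1 - F).
Lower bound: T >= 1 - sqrt(F)
sqrt(F) = sqrt(0.264) = 0.5138
T >= 1 - 0.5138
T >= 0.4862

0.4862


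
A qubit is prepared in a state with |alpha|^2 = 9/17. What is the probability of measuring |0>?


|alpha|^2 = 9/17 = 0.5294
|beta|^2 = 1 - 9/17 = 8/17 = 0.4706
P(|0>) = |alpha|^2 = 0.5294

0.5294


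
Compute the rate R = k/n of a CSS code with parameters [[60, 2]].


Code rate R = k/n
= 2/60
= 0.0333

0.0333


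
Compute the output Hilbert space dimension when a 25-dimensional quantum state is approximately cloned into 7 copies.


Output space = H^(tensor 7) where dim(H) = 25
dim = 25^7
= 625 (after 2 factors)
= 15625 (after 3 factors)
= 390625 (after 4 factors)
= 9765625 (after 5 factors)
= 244140625 (after 6 factors)
= 6103515625 (after 7 factors)
= 6103515625

6103515625


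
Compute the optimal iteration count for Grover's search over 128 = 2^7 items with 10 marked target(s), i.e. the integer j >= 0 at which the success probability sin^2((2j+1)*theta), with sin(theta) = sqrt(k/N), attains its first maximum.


After j Grover iterations the success probability is P(j) = sin^2((2j+1)*theta), where sin(theta) = sqrt(k/N).
N = 2^7 = 128, k = 10
sin(theta) = sqrt(k/N) = 0.2795084972
theta = arcsin(sqrt(k/N)) = 0.2832821653 rad
P(j) reaches its first maximum when (2j+1)*theta is as close as possible to pi/2, i.e. j = round(pi/(4*theta) - 1/2).
pi/(4*theta) - 1/2 = 2.2725
(For comparison, the common estimate pi/4 * sqrt(N/k) = 2.8099; the exact maximiser is used here.)
Optimal iterations = 2

2


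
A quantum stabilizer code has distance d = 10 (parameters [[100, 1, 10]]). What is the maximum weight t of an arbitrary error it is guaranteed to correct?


Code parameters: [[100, 1, 10]], distance d = 10.
Number of correctable errors = floor((d-1)/2)
= floor((10 - 1)/2)
= floor(9/2)
= 4

4


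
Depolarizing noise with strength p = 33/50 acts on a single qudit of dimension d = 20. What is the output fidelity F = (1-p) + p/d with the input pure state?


F = (1-p) + p/d
= (1 - 0.6600) + 0.6600/20
= 0.3400 + 0.0330
= 0.3730

0.3730


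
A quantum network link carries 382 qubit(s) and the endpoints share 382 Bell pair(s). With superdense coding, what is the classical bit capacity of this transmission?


Superdense coding allows 2 classical bits per shared entangled pair.
382 pair(s) -> 2 * 382 = 764 classical bits

764


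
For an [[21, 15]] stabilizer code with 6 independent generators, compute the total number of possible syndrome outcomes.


Each stabilizer generator gives a binary (+1 or -1) measurement outcome.
With 6 independent generators:
Total syndromes = 2^6
= 64

64


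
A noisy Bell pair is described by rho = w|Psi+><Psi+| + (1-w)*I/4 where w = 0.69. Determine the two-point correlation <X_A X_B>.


|Psi+> = (|01> + |10>)/sqrt(2)
For the pure Bell state, <X_A X_B> = +1 (Bell-state Pauli correlator).
The maximally-mixed part I/4 has tr(I/4 * P tensor P) = 0 for any traceless Pauli P.
So <X_A X_B>_rho = w * (+1) + (1 - w) * 0
= 0.69 * (+1)
= 0.6900

0.6900


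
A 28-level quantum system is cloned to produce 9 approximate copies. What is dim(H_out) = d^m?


Output space = H^(tensor 9) where dim(H) = 28
dim = 28^9
= 784 (after 2 factors)
= 21952 (after 3 factors)
= 614656 (after 4 factors)
= 17210368 (after 5 factors)
= 481890304 (after 6 factors)
= 13492928512 (after 7 factors)
= 377801998336 (after 8 factors)
= 10578455953408 (after 9 factors)
= 10578455953408

10578455953408


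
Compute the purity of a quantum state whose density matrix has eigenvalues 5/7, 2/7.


tr(rho^2) = sum of eigenvalues squared
= (5/7)^2 + (2/7)^2
= (25 + 4) / 49
= 29/49
= 0.5918

0.5918


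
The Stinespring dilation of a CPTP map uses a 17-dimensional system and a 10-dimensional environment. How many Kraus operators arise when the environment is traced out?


Tracing out the environment in an orthonormal basis {|i>_E} gives Kraus operators K_i = <i|_E U |0>_E.
Number of Kraus operators = dim(H_env) = d_env
= 10

10


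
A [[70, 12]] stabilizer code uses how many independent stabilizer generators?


For an [[n,k]] stabilizer code:
Number of stabilizer generators = n - k
= 70 - 12
= 58

58


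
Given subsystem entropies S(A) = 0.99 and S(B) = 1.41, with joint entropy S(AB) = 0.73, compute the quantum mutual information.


I(A:B) = S(A) + S(B) - S(AB)
= 0.99 + 1.41 - 0.73
= 1.6700

1.6700


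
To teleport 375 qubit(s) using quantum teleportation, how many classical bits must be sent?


Quantum teleportation requires 2 classical bits per qubit teleported.
375 qubit(s) -> 2 * 375 = 750 classical bits

750


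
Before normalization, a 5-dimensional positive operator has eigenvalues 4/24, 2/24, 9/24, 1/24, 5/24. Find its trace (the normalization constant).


tr(M) = sum of eigenvalues
= 4/24 + 2/24 + 9/24 + 1/24 + 5/24
= 21/24
= 0.8750

0.8750


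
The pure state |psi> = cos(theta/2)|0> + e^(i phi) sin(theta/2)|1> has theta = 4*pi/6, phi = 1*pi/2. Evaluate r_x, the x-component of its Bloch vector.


theta = 2.0944, phi = 1.5708
r_x = sin(theta)*cos(phi) = 0.8660 * 0.0000
r_x = 0.0000

0.0000


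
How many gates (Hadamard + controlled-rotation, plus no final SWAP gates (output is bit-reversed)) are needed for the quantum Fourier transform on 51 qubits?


Hadamard gates: 51
Controlled rotations: n*(n-1)/2 = 51*50/2 = 1275
SWAP gates: 0 (omitted)
Total = 51 + 1275
= 1326

1326


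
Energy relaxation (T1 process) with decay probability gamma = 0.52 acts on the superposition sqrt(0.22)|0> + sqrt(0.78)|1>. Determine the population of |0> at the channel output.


For amplitude damping with parameter gamma on state sqrt(a)|0> + sqrt(b)|1>:
alpha^2 = 0.22, beta^2 = 0.78
P(|0>) = alpha^2 + gamma * beta^2
= 0.22 + 0.52 * 0.78
= 0.22 + 0.4056
= 0.6256

0.6256


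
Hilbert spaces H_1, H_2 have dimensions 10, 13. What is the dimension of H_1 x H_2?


dim(H_1 x H_2) = 10 * 13
= 130

130


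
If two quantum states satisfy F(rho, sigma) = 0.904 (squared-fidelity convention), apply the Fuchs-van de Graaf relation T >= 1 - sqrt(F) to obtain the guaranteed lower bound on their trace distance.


Fuchs-van de Graaf (squared-fidelity convention): 1 - sqrt(F) <= T <= sqrt(1 - F).
Lower bound: T >= 1 - sqrt(F)
sqrt(F) = sqrt(0.904) = 0.9508
T >= 1 - 0.9508
T >= 0.0492

0.0492


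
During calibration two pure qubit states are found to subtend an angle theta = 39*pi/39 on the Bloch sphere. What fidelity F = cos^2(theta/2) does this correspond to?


For states separated by angle theta on Bloch sphere:
F = cos^2(theta/2)
theta = 39*pi/39 = 3.1416
theta/2 = 1.5708
cos(theta/2) = 0.0000
F = 0.0000

0.0000


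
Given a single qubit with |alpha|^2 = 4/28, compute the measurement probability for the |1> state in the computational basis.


|alpha|^2 = 4/28 = 0.1429
|beta|^2 = 1 - 4/28 = 24/28 = 0.8571
P(|1>) = |beta|^2 = 0.8571

0.8571


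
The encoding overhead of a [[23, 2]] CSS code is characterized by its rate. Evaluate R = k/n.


Code rate R = k/n
= 2/23
= 0.0870

0.0870


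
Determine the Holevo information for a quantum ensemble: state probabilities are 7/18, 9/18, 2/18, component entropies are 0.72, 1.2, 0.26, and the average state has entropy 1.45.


chi = S(rho) - sum_i p_i * S(rho_i)
Weighted entropy = 7/18 * 0.72 + 9/18 * 1.2 + 2/18 * 0.26
= 0.9089
chi = 1.45 - 0.9089
= 0.5411

0.5411


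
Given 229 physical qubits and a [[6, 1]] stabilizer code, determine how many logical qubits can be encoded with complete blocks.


Each code block uses 6 physical qubits for 1 logical qubit(s).
Number of complete blocks = floor(229 / 6) = 38
Logical qubits = 38 * 1
= 38

38


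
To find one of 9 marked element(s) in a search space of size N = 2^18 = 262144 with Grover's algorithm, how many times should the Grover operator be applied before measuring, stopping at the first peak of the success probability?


After j Grover iterations the success probability is P(j) = sin^2((2j+1)*theta), where sin(theta) = sqrt(k/N).
N = 2^18 = 262144, k = 9
sin(theta) = sqrt(k/N) = 0.005859375
theta = arcsin(sqrt(k/N)) = 0.005859408528 rad
P(j) reaches its first maximum when (2j+1)*theta is as close as possible to pi/2, i.e. j = round(pi/(4*theta) - 1/2).
pi/(4*theta) - 1/2 = 133.5405
(For comparison, the common estimate pi/4 * sqrt(N/k) = 134.0413; the exact maximiser is used here.)
Optimal iterations = 134

134


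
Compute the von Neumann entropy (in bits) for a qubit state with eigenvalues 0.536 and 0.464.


S = -p*log2(p) - (1-p)*log2(1-p)
p = 0.5360, 1-p = 0.4640
= -0.5360 * log2(0.5360) - 0.4640 * log2(0.4640)
= -(-0.4822) - (-0.5140)
= 0.9963

0.9963


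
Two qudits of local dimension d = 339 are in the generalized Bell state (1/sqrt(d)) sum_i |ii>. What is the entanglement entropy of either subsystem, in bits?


For a maximally entangled state in d x d:
S = log2(d) = log2(339)
= 8.4051

8.4051


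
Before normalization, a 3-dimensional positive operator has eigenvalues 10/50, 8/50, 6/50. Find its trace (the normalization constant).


tr(M) = sum of eigenvalues
= 10/50 + 8/50 + 6/50
= 24/50
= 0.4800

0.4800


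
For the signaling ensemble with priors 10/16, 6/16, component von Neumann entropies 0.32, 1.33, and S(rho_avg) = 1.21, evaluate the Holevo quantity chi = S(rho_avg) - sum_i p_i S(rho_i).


chi = S(rho) - sum_i p_i * S(rho_i)
Weighted entropy = 10/16 * 0.32 + 6/16 * 1.33
= 0.6987
chi = 1.21 - 0.6987
= 0.5112

0.5112


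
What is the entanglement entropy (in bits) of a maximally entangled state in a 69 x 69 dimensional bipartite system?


For a maximally entangled state in d x d:
S = log2(d) = log2(69)
= 6.1085

6.1085


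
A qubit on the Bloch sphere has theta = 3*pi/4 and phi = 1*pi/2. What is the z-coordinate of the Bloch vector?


theta = 2.3562, phi = 1.5708
r_z = cos(theta) = -0.7071

-0.7071


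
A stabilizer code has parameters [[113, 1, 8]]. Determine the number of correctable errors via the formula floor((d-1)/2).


Code parameters: [[113, 1, 8]], distance d = 8.
Number of correctable errors = floor((d-1)/2)
= floor((8 - 1)/2)
= floor(7/2)
= 3

3


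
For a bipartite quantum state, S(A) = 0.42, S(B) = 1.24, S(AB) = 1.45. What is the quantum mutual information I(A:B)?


I(A:B) = S(A) + S(B) - S(AB)
= 0.42 + 1.24 - 1.45
= 0.2100

0.2100


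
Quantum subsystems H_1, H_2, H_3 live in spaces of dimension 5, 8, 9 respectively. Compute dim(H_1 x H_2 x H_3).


dim(H_1 x H_2 x H_3) = 5 * 8 * 9
= 40 * 9
= 360

360


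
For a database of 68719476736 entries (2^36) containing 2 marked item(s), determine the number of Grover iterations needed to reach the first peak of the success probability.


After j Grover iterations the success probability is P(j) = sin^2((2j+1)*theta), where sin(theta) = sqrt(k/N).
N = 2^36 = 68719476736, k = 2
sin(theta) = sqrt(k/N) = 5.394796609e-06
theta = arcsin(sqrt(k/N)) = 5.394796609e-06 rad
P(j) reaches its first maximum when (2j+1)*theta is as close as possible to pi/2, i.e. j = round(pi/(4*theta) - 1/2).
pi/(4*theta) - 1/2 = 145583.8881
(For comparison, the common estimate pi/4 * sqrt(N/k) = 145584.3881; the exact maximiser is used here.)
Optimal iterations = 145584

145584


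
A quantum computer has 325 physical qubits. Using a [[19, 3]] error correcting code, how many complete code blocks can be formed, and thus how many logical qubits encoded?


Each code block uses 19 physical qubits for 3 logical qubit(s).
Number of complete blocks = floor(325 / 19) = 17
Logical qubits = 17 * 3
= 51

51


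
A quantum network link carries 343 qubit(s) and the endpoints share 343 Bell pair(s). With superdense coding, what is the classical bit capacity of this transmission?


Superdense coding allows 2 classical bits per shared entangled pair.
343 pair(s) -> 2 * 343 = 686 classical bits

686


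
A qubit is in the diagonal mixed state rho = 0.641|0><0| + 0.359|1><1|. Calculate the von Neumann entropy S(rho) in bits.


S = -p*log2(p) - (1-p)*log2(1-p)
p = 0.6410, 1-p = 0.3590
= -0.6410 * log2(0.6410) - 0.3590 * log2(0.3590)
= -(-0.4113) - (-0.5306)
= 0.9418

0.9418


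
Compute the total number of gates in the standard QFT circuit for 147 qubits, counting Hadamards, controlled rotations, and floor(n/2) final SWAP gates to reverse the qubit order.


Hadamard gates: 147
Controlled rotations: n*(n-1)/2 = 147*146/2 = 10731
SWAP gates: floor(n/2) = floor(147/2) = 73
Total = 147 + 10731 + 73
= 10951

10951


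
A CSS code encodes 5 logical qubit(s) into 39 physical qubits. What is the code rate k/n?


Code rate R = k/n
= 5/39
= 0.1282

0.1282


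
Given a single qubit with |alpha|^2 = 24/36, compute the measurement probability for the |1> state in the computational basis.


|alpha|^2 = 24/36 = 0.6667
|beta|^2 = 1 - 24/36 = 12/36 = 0.3333
P(|1>) = |beta|^2 = 0.3333

0.3333


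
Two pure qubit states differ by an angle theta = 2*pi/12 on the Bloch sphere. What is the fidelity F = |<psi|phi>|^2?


For states separated by angle theta on Bloch sphere:
F = cos^2(theta/2)
theta = 2*pi/12 = 0.5236
theta/2 = 0.2618
cos(theta/2) = 0.9659
F = 0.9330

0.9330


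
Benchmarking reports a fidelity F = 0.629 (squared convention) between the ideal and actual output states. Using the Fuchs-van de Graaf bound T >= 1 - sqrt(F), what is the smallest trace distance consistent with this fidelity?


Fuchs-van de Graaf (squared-fidelity convention): 1 - sqrt(F) <= T <= sqrt(1 - F).
Lower bound: T >= 1 - sqrt(F)
sqrt(F) = sqrt(0.629) = 0.7931
T >= 1 - 0.7931
T >= 0.2069

0.2069


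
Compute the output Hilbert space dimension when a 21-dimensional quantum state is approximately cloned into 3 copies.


Output space = H^(tensor 3) where dim(H) = 21
dim = 21^3
= 441 (after 2 factors)
= 9261 (after 3 factors)
= 9261

9261


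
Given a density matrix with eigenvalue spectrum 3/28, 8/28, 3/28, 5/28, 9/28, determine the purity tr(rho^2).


tr(rho^2) = sum of eigenvalues squared
= (3/28)^2 + (8/28)^2 + (3/28)^2 + (5/28)^2 + (9/28)^2
= (9 + 64 + 9 + 25 + 81) / 784
= 188/784
= 0.2398

0.2398


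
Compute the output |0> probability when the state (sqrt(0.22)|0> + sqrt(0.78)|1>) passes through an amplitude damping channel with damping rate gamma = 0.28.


For amplitude damping with parameter gamma on state sqrt(a)|0> + sqrt(b)|1>:
alpha^2 = 0.22, beta^2 = 0.78
P(|0>) = alpha^2 + gamma * beta^2
= 0.22 + 0.28 * 0.78
= 0.22 + 0.2184
= 0.4384

0.4384


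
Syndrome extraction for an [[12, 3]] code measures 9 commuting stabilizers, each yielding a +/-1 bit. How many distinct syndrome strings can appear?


Each stabilizer generator gives a binary (+1 or -1) measurement outcome.
With 9 independent generators:
Total syndromes = 2^9
= 512

512


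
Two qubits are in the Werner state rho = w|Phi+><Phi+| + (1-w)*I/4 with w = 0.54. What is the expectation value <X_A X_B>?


|Phi+> = (|00> + |11>)/sqrt(2)
For the pure Bell state, <X_A X_B> = +1 (Bell-state Pauli correlator).
The maximally-mixed part I/4 has tr(I/4 * P tensor P) = 0 for any traceless Pauli P.
So <X_A X_B>_rho = w * (+1) + (1 - w) * 0
= 0.54 * (+1)
= 0.5400

0.5400


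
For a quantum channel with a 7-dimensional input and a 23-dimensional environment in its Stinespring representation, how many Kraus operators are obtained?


Tracing out the environment in an orthonormal basis {|i>_E} gives Kraus operators K_i = <i|_E U |0>_E.
Number of Kraus operators = dim(H_env) = d_env
= 23

23


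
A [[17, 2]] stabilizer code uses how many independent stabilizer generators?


For an [[n,k]] stabilizer code:
Number of stabilizer generators = n - k
= 17 - 2
= 15

15


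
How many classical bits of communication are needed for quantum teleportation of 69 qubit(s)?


Quantum teleportation requires 2 classical bits per qubit teleported.
69 qubit(s) -> 2 * 69 = 138 classical bits

138


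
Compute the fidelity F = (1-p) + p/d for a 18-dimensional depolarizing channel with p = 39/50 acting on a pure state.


F = (1-p) + p/d
= (1 - 0.7800) + 0.7800/18
= 0.2200 + 0.0433
= 0.2633

0.2633


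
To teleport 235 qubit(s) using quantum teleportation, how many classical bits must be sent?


Quantum teleportation requires 2 classical bits per qubit teleported.
235 qubit(s) -> 2 * 235 = 470 classical bits

470


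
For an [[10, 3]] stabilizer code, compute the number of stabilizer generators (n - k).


For an [[n,k]] stabilizer code:
Number of stabilizer generators = n - k
= 10 - 3
= 7

7


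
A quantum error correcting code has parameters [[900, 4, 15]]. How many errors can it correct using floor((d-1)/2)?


Code parameters: [[900, 4, 15]], distance d = 15.
Number of correctable errors = floor((d-1)/2)
= floor((15 - 1)/2)
= floor(14/2)
= 7

7


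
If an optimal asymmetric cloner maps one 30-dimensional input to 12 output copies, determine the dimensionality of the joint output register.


Output space = H^(tensor 12) where dim(H) = 30
dim = 30^12
= 900 (after 2 factors)
= 27000 (after 3 factors)
= 810000 (after 4 factors)
= 24300000 (after 5 factors)
= 729000000 (after 6 factors)
= 21870000000 (after 7 factors)
= 656100000000 (after 8 factors)
= 19683000000000 (after 9 factors)
= 590490000000000 (after 10 factors)
= 17714700000000000 (after 11 factors)
= 531441000000000000 (after 12 factors)
= 531441000000000000

531441000000000000


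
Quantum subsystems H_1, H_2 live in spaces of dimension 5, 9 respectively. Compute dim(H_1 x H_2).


dim(H_1 x H_2) = 5 * 9
= 45

45


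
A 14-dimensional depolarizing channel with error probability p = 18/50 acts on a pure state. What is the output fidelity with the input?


F = (1-p) + p/d
= (1 - 0.3600) + 0.3600/14
= 0.6400 + 0.0257
= 0.6657

0.6657


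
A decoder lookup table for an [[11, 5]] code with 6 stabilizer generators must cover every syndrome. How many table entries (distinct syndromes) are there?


Each stabilizer generator gives a binary (+1 or -1) measurement outcome.
With 6 independent generators:
Total syndromes = 2^6
= 64

64


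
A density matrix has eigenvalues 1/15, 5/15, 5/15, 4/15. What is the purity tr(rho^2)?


tr(rho^2) = sum of eigenvalues squared
= (1/15)^2 + (5/15)^2 + (5/15)^2 + (4/15)^2
= (1 + 25 + 25 + 16) / 225
= 67/225
= 0.2978

0.2978


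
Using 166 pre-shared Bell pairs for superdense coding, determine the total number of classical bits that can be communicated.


Superdense coding allows 2 classical bits per shared entangled pair.
166 pair(s) -> 2 * 166 = 332 classical bits

332


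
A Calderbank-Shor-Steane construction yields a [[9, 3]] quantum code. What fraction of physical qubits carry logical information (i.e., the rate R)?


Code rate R = k/n
= 3/9
= 0.3333

0.3333


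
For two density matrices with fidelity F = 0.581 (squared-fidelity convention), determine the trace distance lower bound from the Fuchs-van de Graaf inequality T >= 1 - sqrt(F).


Fuchs-van de Graaf (squared-fidelity convention): 1 - sqrt(F) <= T <= sqrt(1 - F).
Lower bound: T >= 1 - sqrt(F)
sqrt(F) = sqrt(0.581) = 0.7622
T >= 1 - 0.7622
T >= 0.2378

0.2378


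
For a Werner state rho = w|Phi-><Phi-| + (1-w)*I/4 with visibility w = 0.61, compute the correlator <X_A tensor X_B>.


|Phi-> = (|00> - |11>)/sqrt(2)
For the pure Bell state, <X_A X_B> = -1 (Bell-state Pauli correlator).
The maximally-mixed part I/4 has tr(I/4 * P tensor P) = 0 for any traceless Pauli P.
So <X_A X_B>_rho = w * (-1) + (1 - w) * 0
= 0.61 * (-1)
= -0.6100

-0.6100


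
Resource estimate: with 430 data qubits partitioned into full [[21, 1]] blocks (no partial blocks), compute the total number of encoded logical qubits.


Each code block uses 21 physical qubits for 1 logical qubit(s).
Number of complete blocks = floor(430 / 21) = 20
Logical qubits = 20 * 1
= 20

20


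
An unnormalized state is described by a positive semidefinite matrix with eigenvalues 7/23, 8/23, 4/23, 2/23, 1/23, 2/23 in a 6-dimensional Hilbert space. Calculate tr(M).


tr(M) = sum of eigenvalues
= 7/23 + 8/23 + 4/23 + 2/23 + 1/23 + 2/23
= 24/23
= 1.0435

1.0435


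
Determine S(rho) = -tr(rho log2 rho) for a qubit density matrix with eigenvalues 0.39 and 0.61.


S = -p*log2(p) - (1-p)*log2(1-p)
p = 0.3900, 1-p = 0.6100
= -0.3900 * log2(0.3900) - 0.6100 * log2(0.6100)
= -(-0.5298) - (-0.4350)
= 0.9648

0.9648


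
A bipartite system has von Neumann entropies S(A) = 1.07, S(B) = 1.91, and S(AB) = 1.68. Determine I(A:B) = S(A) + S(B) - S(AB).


I(A:B) = S(A) + S(B) - S(AB)
= 1.07 + 1.91 - 1.68
= 1.3000

1.3000


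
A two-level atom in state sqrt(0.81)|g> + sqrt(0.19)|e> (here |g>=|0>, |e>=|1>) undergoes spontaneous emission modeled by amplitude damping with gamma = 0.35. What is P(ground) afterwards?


For amplitude damping with parameter gamma on state sqrt(a)|0> + sqrt(b)|1>:
alpha^2 = 0.81, beta^2 = 0.19
P(|0>) = alpha^2 + gamma * beta^2
= 0.81 + 0.35 * 0.19
= 0.81 + 0.0665
= 0.8765

0.8765


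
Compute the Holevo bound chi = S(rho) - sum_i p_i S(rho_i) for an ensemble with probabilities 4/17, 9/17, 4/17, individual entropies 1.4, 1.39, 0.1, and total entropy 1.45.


chi = S(rho) - sum_i p_i * S(rho_i)
Weighted entropy = 4/17 * 1.4 + 9/17 * 1.39 + 4/17 * 0.1
= 1.0888
chi = 1.45 - 1.0888
= 0.3612

0.3612


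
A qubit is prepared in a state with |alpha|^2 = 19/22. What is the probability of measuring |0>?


|alpha|^2 = 19/22 = 0.8636
|beta|^2 = 1 - 19/22 = 3/22 = 0.1364
P(|0>) = |alpha|^2 = 0.8636

0.8636


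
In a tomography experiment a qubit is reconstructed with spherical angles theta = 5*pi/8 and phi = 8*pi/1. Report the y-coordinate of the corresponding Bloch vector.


theta = 1.9635, phi = 25.1327
r_y = sin(theta)*sin(phi) = 0.9239 * 0.0000
r_y = 0.0000

0.0000


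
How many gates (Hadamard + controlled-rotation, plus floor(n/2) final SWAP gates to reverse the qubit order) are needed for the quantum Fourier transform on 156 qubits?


Hadamard gates: 156
Controlled rotations: n*(n-1)/2 = 156*155/2 = 12090
SWAP gates: floor(n/2) = floor(156/2) = 78
Total = 156 + 12090 + 78
= 12324

12324


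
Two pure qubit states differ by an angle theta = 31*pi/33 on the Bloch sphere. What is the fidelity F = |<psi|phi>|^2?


For states separated by angle theta on Bloch sphere:
F = cos^2(theta/2)
theta = 31*pi/33 = 2.9512
theta/2 = 1.4756
cos(theta/2) = 0.0951
F = 0.0090

0.0090


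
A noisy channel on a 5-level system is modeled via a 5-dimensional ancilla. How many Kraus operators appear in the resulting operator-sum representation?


Tracing out the environment in an orthonormal basis {|i>_E} gives Kraus operators K_i = <i|_E U |0>_E.
Number of Kraus operators = dim(H_env) = d_env
= 5

5


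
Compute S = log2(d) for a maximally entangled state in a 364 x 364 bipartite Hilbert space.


For a maximally entangled state in d x d:
S = log2(d) = log2(364)
= 8.5078

8.5078


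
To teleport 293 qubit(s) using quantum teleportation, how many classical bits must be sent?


Quantum teleportation requires 2 classical bits per qubit teleported.
293 qubit(s) -> 2 * 293 = 586 classical bits

586


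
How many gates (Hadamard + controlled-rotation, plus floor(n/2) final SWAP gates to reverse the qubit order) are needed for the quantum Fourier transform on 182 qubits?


Hadamard gates: 182
Controlled rotations: n*(n-1)/2 = 182*181/2 = 16471
SWAP gates: floor(n/2) = floor(182/2) = 91
Total = 182 + 16471 + 91
= 16744

16744


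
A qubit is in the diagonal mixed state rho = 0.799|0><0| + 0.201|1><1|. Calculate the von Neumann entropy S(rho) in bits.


S = -p*log2(p) - (1-p)*log2(1-p)
p = 0.7990, 1-p = 0.2010
= -0.7990 * log2(0.7990) - 0.2010 * log2(0.2010)
= -(-0.2587) - (-0.4653)
= 0.7239

0.7239


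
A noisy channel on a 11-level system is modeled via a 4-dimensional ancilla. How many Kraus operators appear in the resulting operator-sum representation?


Tracing out the environment in an orthonormal basis {|i>_E} gives Kraus operators K_i = <i|_E U |0>_E.
Number of Kraus operators = dim(H_env) = d_env
= 4

4


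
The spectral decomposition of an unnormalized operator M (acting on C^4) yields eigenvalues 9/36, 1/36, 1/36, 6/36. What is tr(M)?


tr(M) = sum of eigenvalues
= 9/36 + 1/36 + 1/36 + 6/36
= 17/36
= 0.4722

0.4722


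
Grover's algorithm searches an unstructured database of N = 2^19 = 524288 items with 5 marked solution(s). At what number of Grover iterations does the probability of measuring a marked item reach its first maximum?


After j Grover iterations the success probability is P(j) = sin^2((2j+1)*theta), where sin(theta) = sqrt(k/N).
N = 2^19 = 524288, k = 5
sin(theta) = sqrt(k/N) = 0.003088161778
theta = arcsin(sqrt(k/N)) = 0.003088166686 rad
P(j) reaches its first maximum when (2j+1)*theta is as close as possible to pi/2, i.e. j = round(pi/(4*theta) - 1/2).
pi/(4*theta) - 1/2 = 253.8251
(For comparison, the common estimate pi/4 * sqrt(N/k) = 254.3255; the exact maximiser is used here.)
Optimal iterations = 254

254


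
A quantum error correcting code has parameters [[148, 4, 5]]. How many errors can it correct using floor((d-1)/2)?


Code parameters: [[148, 4, 5]], distance d = 5.
Number of correctable errors = floor((d-1)/2)
= floor((5 - 1)/2)
= floor(4/2)
= 2

2


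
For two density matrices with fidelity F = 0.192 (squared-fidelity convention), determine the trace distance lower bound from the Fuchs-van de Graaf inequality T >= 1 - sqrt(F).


Fuchs-van de Graaf (squared-fidelity convention): 1 - sqrt(F) <= T <= sqrt(1 - F).
Lower bound: T >= 1 - sqrt(F)
sqrt(F) = sqrt(0.192) = 0.4382
T >= 1 - 0.4382
T >= 0.5618

0.5618


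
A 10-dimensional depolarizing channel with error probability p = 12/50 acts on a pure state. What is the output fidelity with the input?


F = (1-p) + p/d
= (1 - 0.2400) + 0.2400/10
= 0.7600 + 0.0240
= 0.7840

0.7840


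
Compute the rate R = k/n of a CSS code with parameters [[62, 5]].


Code rate R = k/n
= 5/62
= 0.0806

0.0806


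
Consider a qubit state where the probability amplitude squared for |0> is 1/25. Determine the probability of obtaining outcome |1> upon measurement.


|alpha|^2 = 1/25 = 0.0400
|beta|^2 = 1 - 1/25 = 24/25 = 0.9600
P(|1>) = |beta|^2 = 0.9600

0.9600


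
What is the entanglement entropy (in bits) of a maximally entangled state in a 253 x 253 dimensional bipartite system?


For a maximally entangled state in d x d:
S = log2(d) = log2(253)
= 7.9830

7.9830


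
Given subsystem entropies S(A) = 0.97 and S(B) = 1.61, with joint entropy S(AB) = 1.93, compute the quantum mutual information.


I(A:B) = S(A) + S(B) - S(AB)
= 0.97 + 1.61 - 1.93
= 0.6500

0.6500


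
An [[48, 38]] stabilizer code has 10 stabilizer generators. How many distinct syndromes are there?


Each stabilizer generator gives a binary (+1 or -1) measurement outcome.
With 10 independent generators:
Total syndromes = 2^10
= 1024

1024


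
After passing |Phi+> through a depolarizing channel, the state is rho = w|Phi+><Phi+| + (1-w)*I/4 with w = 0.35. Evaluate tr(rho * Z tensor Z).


|Phi+> = (|00> + |11>)/sqrt(2)
For the pure Bell state, <Z_A Z_B> = +1 (Bell-state Pauli correlator).
The maximally-mixed part I/4 has tr(I/4 * P tensor P) = 0 for any traceless Pauli P.
So <Z_A Z_B>_rho = w * (+1) + (1 - w) * 0
= 0.35 * (+1)
= 0.3500

0.3500


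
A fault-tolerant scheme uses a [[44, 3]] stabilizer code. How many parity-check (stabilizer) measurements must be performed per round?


For an [[n,k]] stabilizer code:
Number of stabilizer generators = n - k
= 44 - 3
= 41

41


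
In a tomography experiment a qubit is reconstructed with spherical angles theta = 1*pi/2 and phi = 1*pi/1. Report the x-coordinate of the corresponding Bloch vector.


theta = 1.5708, phi = 3.1416
r_x = sin(theta)*cos(phi) = 1.0000 * -1.0000
r_x = -1.0000

-1.0000


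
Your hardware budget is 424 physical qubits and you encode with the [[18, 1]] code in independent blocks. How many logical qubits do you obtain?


Each code block uses 18 physical qubits for 1 logical qubit(s).
Number of complete blocks = floor(424 / 18) = 23
Logical qubits = 23 * 1
= 23

23


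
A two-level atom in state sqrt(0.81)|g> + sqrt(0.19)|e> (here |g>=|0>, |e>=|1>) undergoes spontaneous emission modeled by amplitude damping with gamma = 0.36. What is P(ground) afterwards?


For amplitude damping with parameter gamma on state sqrt(a)|0> + sqrt(b)|1>:
alpha^2 = 0.81, beta^2 = 0.19
P(|0>) = alpha^2 + gamma * beta^2
= 0.81 + 0.36 * 0.19
= 0.81 + 0.0684
= 0.8784

0.8784


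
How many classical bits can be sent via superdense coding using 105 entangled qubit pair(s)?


Superdense coding allows 2 classical bits per shared entangled pair.
105 pair(s) -> 2 * 105 = 210 classical bits

210


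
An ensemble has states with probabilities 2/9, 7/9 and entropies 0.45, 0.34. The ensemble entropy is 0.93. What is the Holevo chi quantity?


chi = S(rho) - sum_i p_i * S(rho_i)
Weighted entropy = 2/9 * 0.45 + 7/9 * 0.34
= 0.3644
chi = 0.93 - 0.3644
= 0.5656

0.5656


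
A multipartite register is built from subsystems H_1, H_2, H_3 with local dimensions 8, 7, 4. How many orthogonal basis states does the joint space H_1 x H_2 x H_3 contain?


dim(H_1 x H_2 x H_3) = 8 * 7 * 4
= 56 * 4
= 224

224


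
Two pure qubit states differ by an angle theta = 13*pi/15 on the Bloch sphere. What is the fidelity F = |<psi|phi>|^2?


For states separated by angle theta on Bloch sphere:
F = cos^2(theta/2)
theta = 13*pi/15 = 2.7227
theta/2 = 1.3614
cos(theta/2) = 0.2079
F = 0.0432

0.0432


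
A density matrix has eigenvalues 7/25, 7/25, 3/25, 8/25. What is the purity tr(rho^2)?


tr(rho^2) = sum of eigenvalues squared
= (7/25)^2 + (7/25)^2 + (3/25)^2 + (8/25)^2
= (49 + 49 + 9 + 64) / 625
= 171/625
= 0.2736

0.2736


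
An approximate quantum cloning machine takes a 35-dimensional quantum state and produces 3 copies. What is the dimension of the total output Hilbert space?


Output space = H^(tensor 3) where dim(H) = 35
dim = 35^3
= 1225 (after 2 factors)
= 42875 (after 3 factors)
= 42875

42875


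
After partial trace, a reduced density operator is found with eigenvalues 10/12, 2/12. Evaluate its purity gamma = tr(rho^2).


tr(rho^2) = sum of eigenvalues squared
= (10/12)^2 + (2/12)^2
= (100 + 4) / 144
= 104/144
= 0.7222

0.7222


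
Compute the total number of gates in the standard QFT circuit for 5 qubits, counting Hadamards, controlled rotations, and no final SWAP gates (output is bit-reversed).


Hadamard gates: 5
Controlled rotations: n*(n-1)/2 = 5*4/2 = 10
SWAP gates: 0 (omitted)
Total = 5 + 10
= 15

15


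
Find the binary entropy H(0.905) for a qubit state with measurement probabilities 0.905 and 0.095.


S = -p*log2(p) - (1-p)*log2(1-p)
p = 0.9050, 1-p = 0.0950
= -0.9050 * log2(0.9050) - 0.0950 * log2(0.0950)
= -(-0.1303) - (-0.3226)
= 0.4529

0.4529


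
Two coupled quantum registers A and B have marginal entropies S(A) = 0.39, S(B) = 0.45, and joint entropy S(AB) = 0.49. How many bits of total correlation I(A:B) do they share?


I(A:B) = S(A) + S(B) - S(AB)
= 0.39 + 0.45 - 0.49
= 0.3500

0.3500


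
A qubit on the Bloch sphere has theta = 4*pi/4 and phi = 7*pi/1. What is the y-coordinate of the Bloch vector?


theta = 3.1416, phi = 21.9911
r_y = sin(theta)*sin(phi) = 0.0000 * 0.0000
r_y = 0.0000

0.0000


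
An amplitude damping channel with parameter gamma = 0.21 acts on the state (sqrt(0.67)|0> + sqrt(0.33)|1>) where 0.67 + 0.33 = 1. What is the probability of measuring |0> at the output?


For amplitude damping with parameter gamma on state sqrt(a)|0> + sqrt(b)|1>:
alpha^2 = 0.67, beta^2 = 0.33
P(|0>) = alpha^2 + gamma * beta^2
= 0.67 + 0.21 * 0.33
= 0.67 + 0.0693
= 0.7393

0.7393


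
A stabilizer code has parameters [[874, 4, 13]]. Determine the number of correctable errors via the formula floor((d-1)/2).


Code parameters: [[874, 4, 13]], distance d = 13.
Number of correctable errors = floor((d-1)/2)
= floor((13 - 1)/2)
= floor(12/2)
= 6

6


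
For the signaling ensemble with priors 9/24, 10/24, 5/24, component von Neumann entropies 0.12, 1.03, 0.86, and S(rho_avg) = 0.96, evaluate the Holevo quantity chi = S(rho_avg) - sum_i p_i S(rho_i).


chi = S(rho) - sum_i p_i * S(rho_i)
Weighted entropy = 9/24 * 0.12 + 10/24 * 1.03 + 5/24 * 0.86
= 0.6533
chi = 0.96 - 0.6533
= 0.3067

0.3067


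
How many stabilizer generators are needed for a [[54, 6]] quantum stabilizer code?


For an [[n,k]] stabilizer code:
Number of stabilizer generators = n - k
= 54 - 6
= 48

48


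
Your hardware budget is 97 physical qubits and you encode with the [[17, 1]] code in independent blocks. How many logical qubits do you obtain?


Each code block uses 17 physical qubits for 1 logical qubit(s).
Number of complete blocks = floor(97 / 17) = 5
Logical qubits = 5 * 1
= 5

5


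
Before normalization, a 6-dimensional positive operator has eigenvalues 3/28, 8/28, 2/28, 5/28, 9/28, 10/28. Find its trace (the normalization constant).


tr(M) = sum of eigenvalues
= 3/28 + 8/28 + 2/28 + 5/28 + 9/28 + 10/28
= 37/28
= 1.3214

1.3214


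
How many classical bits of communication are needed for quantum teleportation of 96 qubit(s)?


Quantum teleportation requires 2 classical bits per qubit teleported.
96 qubit(s) -> 2 * 96 = 192 classical bits

192


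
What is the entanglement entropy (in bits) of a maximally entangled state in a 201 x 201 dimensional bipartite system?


For a maximally entangled state in d x d:
S = log2(d) = log2(201)
= 7.6511

7.6511


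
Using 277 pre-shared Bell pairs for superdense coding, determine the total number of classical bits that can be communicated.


Superdense coding allows 2 classical bits per shared entangled pair.
277 pair(s) -> 2 * 277 = 554 classical bits

554


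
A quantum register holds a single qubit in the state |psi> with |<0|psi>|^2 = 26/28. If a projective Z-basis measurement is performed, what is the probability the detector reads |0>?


|alpha|^2 = 26/28 = 0.9286
|beta|^2 = 1 - 26/28 = 2/28 = 0.0714
P(|0>) = |alpha|^2 = 0.9286

0.9286


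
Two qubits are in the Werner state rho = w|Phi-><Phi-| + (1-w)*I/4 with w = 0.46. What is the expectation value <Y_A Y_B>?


|Phi-> = (|00> - |11>)/sqrt(2)
For the pure Bell state, <Y_A Y_B> = +1 (Bell-state Pauli correlator).
The maximally-mixed part I/4 has tr(I/4 * P tensor P) = 0 for any traceless Pauli P.
So <Y_A Y_B>_rho = w * (+1) + (1 - w) * 0
= 0.46 * (+1)
= 0.4600

0.4600
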